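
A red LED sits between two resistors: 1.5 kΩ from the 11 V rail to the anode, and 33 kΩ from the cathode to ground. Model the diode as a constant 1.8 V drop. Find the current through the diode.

I ≈ 0.27 mA

The two resistors are in series with the diode, so KVL gives 11 = I·1.5 + 1.8 + I·33.
I = (11 − 1.8) / (1.5 + 33) kΩ = 9.2 / 34.5 = 0.267 mA.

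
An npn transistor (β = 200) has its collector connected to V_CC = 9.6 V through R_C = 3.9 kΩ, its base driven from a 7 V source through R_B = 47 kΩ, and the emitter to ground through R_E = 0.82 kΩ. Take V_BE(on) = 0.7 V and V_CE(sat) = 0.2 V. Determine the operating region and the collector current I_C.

saturation; I_C ≈ 2 mA

Assume active: I_B = (7 − 0.7)/(47 + 201×0.82) = 0.0297 mA, I_C = β·I_B = 5.95 mA.
Then V_CE = 9.6 − 5.95×3.9 − 5.98×0.82 = -18.5 V < 0.2 V — the active assumption fails.
Re-solve with V_CE = 0.2 V. KCL at the emitter: V_E/R_E = (V_BB−0.7−V_E)/R_B + (V_CC−0.2−V_E)/R_C, giving V_E = 1.7 V.
I_C = (V_CC − 0.2 − V_E)/R_C = (9.4 − 1.7)/3.9 = 1.97 mA.
Check: I_B = (6.3 − 1.7)/47 = 0.0979 mA, and β·I_B = 19.6 mA > I_C, confirming saturation.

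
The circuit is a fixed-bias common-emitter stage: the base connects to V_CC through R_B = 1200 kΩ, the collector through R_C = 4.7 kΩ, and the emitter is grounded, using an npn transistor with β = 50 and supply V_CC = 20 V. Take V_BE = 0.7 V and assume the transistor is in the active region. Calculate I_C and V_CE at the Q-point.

Base loop: V_CC = I_B·R_B + V_BE, so I_B = (20 − 0.7)/1200 kΩ = 0.0161 mA.
In the active region I_C = β·I_B = 50 × 0.0161 = 0.804 mA.
Collector loop: V_CE = V_CC − I_C·R_C = 20 − 0.804×4.7 = 16.2 V.
Since V_CE = 16.2 V > V_CE(sat) ≈ 0.2 V, the transistor is in the active region as assumed.

I_C ≈ 0.8 mA, V_CE ≈ 16 V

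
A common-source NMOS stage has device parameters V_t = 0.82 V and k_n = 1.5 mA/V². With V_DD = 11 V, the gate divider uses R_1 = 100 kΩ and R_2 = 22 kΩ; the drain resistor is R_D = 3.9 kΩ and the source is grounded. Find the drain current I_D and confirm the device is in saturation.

I_D ≈ 1 mA

V_G = V_DD·R_2/(R_1+R_2) = 11×22/122 = 1.98 V. With the source grounded, V_GS = V_G = 1.98 V.
Assume saturation: I_D = (k_n/2)(V_GS − V_t)² = (1.5/2)×(1.98 − 0.82)² = 0.75×1.16² = 1.02 mA.
V_DS = V_DD − I_D·R_D = 11 − 1.02×3.9 = 7.04 V.
Saturation requires V_DS ≥ V_GS − V_t = 1.16 V; 7.04 ≥ 1.16 ✓.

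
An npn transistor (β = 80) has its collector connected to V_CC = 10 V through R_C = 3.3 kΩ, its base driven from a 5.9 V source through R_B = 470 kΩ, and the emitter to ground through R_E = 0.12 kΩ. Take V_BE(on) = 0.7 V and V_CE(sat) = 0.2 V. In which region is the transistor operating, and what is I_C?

Assume active. Base-emitter loop: I_B = (V_BB − V_BE)/(R_B + (β+1)R_E) = (5.9 − 0.7)/(470 + 81×0.12) = 0.0108 mA.
I_C = β·I_B = 80×0.0108 = 0.867 mA.
V_CE = V_CC − I_C·R_C − I_E·R_E = 10 − 0.867×3.3 − 0.878×0.12 = 7.03 V > V_CE(sat), so the active-region assumption holds.

active; I_C ≈ 0.87 mA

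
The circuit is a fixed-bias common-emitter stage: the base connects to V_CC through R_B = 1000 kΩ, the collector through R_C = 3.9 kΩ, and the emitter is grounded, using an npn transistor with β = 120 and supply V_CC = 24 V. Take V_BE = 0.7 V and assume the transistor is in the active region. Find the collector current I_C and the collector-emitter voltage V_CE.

Base loop: V_CC = I_B·R_B + V_BE, so I_B = (24 − 0.7)/1000 kΩ = 0.0233 mA.
In the active region I_C = β·I_B = 120 × 0.0233 = 2.8 mA.
Collector loop: V_CE = V_CC − I_C·R_C = 24 − 2.8×3.9 = 13.1 V.
Since V_CE = 13.1 V > V_CE(sat) ≈ 0.2 V, the transistor is in the active region as assumed.

I_C ≈ 2.8 mA, V_CE ≈ 13 V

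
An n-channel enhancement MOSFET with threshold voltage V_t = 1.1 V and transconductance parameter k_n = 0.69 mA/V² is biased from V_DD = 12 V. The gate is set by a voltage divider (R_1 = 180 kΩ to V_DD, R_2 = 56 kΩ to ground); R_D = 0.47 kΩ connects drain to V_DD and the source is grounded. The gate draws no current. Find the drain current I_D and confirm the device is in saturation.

V_G = V_DD·R_2/(R_1+R_2) = 12×56/236 = 2.85 V. With the source grounded, V_GS = V_G = 2.85 V.
Assume saturation: I_D = (k_n/2)(V_GS − V_t)² = (0.69/2)×(2.85 − 1.1)² = 0.345×1.75² = 1.05 mA.
V_DS = V_DD − I_D·R_D = 12 − 1.05×0.47 = 11.5 V.
Saturation requires V_DS ≥ V_GS − V_t = 1.75 V; 11.5 ≥ 1.75 ✓.

I_D ≈ 1.1 mA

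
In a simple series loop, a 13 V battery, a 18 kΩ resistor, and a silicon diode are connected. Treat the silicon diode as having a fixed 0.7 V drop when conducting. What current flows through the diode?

KVL around the loop: 13 = V_D + I·R = 0.7 + I × 18 kΩ.
So I = (13 − 0.7) / 18 kΩ = 12.3 / 18 = 0.683 mA.

I ≈ 0.68 mA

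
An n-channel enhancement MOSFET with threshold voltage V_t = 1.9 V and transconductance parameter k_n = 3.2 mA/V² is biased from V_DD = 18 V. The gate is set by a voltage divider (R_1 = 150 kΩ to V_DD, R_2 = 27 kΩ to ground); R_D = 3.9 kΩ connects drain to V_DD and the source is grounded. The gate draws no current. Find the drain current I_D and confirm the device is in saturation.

V_G = V_DD·R_2/(R_1+R_2) = 18×27/177 = 2.75 V. With the source grounded, V_GS = V_G = 2.75 V.
Assume saturation: I_D = (k_n/2)(V_GS − V_t)² = (3.2/2)×(2.75 − 1.9)² = 1.6×0.846² = 1.14 mA.
V_DS = V_DD − I_D·R_D = 18 − 1.14×3.9 = 13.5 V.
Saturation requires V_DS ≥ V_GS − V_t = 0.846 V; 13.5 ≥ 0.846 ✓.

I_D ≈ 1.1 mA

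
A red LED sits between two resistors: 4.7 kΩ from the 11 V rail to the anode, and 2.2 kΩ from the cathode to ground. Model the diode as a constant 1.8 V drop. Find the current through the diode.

I ≈ 1.3 mA

The two resistors are in series with the diode, so KVL gives 11 = I·4.7 + 1.8 + I·2.2.
I = (11 − 1.8) / (4.7 + 2.2) kΩ = 9.2 / 6.9 = 1.33 mA.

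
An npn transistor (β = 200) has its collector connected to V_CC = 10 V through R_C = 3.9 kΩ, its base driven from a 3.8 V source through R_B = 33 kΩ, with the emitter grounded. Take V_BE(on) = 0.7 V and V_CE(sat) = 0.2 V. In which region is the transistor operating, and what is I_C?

saturation; I_C ≈ 2.5 mA

Assume active: I_B = (3.8 − 0.7)/33 = 0.0939 mA, giving I_C = β·I_B = 18.8 mA.
But then V_CE = 10 − 18.8×3.9 = -63.3 V < V_CE(sat) = 0.2 V — impossible in the active region.
So the transistor is saturated. With V_CE = 0.2 V, I_C = (V_CC − 0.2)/R_C = 9.8/3.9 = 2.51 mA.
Check: β·I_B = 18.8 mA > I_C = 2.51 mA, confirming saturation.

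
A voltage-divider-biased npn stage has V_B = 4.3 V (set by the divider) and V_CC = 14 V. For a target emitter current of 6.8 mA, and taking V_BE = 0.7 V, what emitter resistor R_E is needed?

R_E ≈ 0.53 kΩ

V_E = V_B − V_BE = 4.3 − 0.7 = 3.6 V.
R_E = V_E / I_E = 3.6 / 6.8 = 0.529 kΩ.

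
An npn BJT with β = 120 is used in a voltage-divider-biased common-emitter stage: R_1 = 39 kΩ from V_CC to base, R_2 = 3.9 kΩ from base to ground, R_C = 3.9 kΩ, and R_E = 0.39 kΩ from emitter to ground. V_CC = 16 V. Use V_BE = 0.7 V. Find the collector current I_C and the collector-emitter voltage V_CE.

Thevenize the base divider: V_Th = V_CC·R_2/(R_1+R_2) = 16×3.9/42.9 = 1.45 V, R_Th = R_1‖R_2 = 3.55 kΩ.
Base-emitter loop: V_Th = I_B·R_Th + V_BE + (β+1)I_B·R_E, so I_B = (1.45 − 0.7) / (3.55 + 121×0.39) = 0.0149 mA.
I_C = β·I_B = 120×0.0149 = 1.78 mA, and I_E = (β+1)I_B = 1.8 mA.
V_CE = V_CC − I_C·R_C − I_E·R_E = 16 − 1.78×3.9 − 1.8×0.39 = 8.34 V.
V_CE = 8.34 V > 0.2 V confirms active-region operation.

I_C ≈ 1.8 mA, V_CE ≈ 8.3 V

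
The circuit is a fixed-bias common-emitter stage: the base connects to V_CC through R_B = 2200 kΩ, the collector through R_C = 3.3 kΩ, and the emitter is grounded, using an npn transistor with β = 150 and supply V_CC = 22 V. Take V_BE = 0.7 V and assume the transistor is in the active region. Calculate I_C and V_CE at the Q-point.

Base loop: V_CC = I_B·R_B + V_BE, so I_B = (22 − 0.7)/2200 kΩ = 0.00968 mA.
In the active region I_C = β·I_B = 150 × 0.00968 = 1.45 mA.
Collector loop: V_CE = V_CC − I_C·R_C = 22 − 1.45×3.3 = 17.2 V.
Since V_CE = 17.2 V > V_CE(sat) ≈ 0.2 V, the transistor is in the active region as assumed.

I_C ≈ 1.5 mA, V_CE ≈ 17 V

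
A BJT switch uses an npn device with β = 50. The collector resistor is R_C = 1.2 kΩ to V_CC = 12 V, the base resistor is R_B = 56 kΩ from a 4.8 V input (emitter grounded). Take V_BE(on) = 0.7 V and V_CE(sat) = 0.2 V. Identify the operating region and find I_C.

active; I_C ≈ 3.7 mA

Assume active. Base-emitter loop: I_B = (V_BB − V_BE)/R_B = (4.8 − 0.7)/56 = 0.0732 mA.
I_C = β·I_B = 50×0.0732 = 3.66 mA.
V_CE = V_CC − I_C·R_C = 12 − 3.66×1.2 = 7.61 V > V_CE(sat), so the active-region assumption holds.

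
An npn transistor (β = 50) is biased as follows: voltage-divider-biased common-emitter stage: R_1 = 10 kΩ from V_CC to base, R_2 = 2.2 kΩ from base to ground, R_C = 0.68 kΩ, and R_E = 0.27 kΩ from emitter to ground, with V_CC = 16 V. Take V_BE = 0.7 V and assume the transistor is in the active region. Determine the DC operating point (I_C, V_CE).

Thevenize the base divider: V_Th = V_CC·R_2/(R_1+R_2) = 16×2.2/12.2 = 2.89 V, R_Th = R_1‖R_2 = 1.8 kΩ.
Base-emitter loop: V_Th = I_B·R_Th + V_BE + (β+1)I_B·R_E, so I_B = (2.89 − 0.7) / (1.8 + 51×0.27) = 0.14 mA.
I_C = β·I_B = 50×0.14 = 7.02 mA, and I_E = (β+1)I_B = 7.16 mA.
V_CE = V_CC − I_C·R_C − I_E·R_E = 16 − 7.02×0.68 − 7.16×0.27 = 9.3 V.
V_CE = 9.3 V > 0.2 V confirms active-region operation.

I_C ≈ 7 mA, V_CE ≈ 9.3 V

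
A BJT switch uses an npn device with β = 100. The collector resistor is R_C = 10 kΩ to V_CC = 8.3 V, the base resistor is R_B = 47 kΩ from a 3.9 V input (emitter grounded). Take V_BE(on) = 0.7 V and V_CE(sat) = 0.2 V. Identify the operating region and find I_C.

saturation; I_C ≈ 0.81 mA

Assume active: I_B = (3.9 − 0.7)/47 = 0.0681 mA, giving I_C = β·I_B = 6.81 mA.
But then V_CE = 8.3 − 6.81×10 = -59.8 V < V_CE(sat) = 0.2 V — impossible in the active region.
So the transistor is saturated. With V_CE = 0.2 V, I_C = (V_CC − 0.2)/R_C = 8.1/10 = 0.81 mA.
Check: β·I_B = 6.81 mA > I_C = 0.81 mA, confirming saturation.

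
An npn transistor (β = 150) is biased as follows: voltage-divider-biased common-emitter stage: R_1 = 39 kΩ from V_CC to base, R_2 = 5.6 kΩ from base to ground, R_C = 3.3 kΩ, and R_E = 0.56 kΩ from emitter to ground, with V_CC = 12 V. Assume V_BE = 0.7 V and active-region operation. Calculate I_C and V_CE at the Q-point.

I_C ≈ 1.4 mA, V_CE ≈ 6.8 V

Thevenize the base divider: V_Th = V_CC·R_2/(R_1+R_2) = 12×5.6/44.6 = 1.51 V, R_Th = R_1‖R_2 = 4.9 kΩ.
Base-emitter loop: V_Th = I_B·R_Th + V_BE + (β+1)I_B·R_E, so I_B = (1.51 − 0.7) / (4.9 + 151×0.56) = 0.00902 mA.
I_C = β·I_B = 150×0.00902 = 1.35 mA, and I_E = (β+1)I_B = 1.36 mA.
V_CE = V_CC − I_C·R_C − I_E·R_E = 12 − 1.35×3.3 − 1.36×0.56 = 6.77 V.
V_CE = 6.77 V > 0.2 V confirms active-region operation.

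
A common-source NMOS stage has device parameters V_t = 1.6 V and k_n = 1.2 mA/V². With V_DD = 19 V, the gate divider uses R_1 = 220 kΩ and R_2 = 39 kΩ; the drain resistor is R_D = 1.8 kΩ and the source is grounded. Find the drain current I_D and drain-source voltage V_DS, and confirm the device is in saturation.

V_G = V_DD·R_2/(R_1+R_2) = 19×39/259 = 2.86 V. With the source grounded, V_GS = V_G = 2.86 V.
Assume saturation: I_D = (k_n/2)(V_GS − V_t)² = (1.2/2)×(2.86 − 1.6)² = 0.6×1.26² = 0.954 mA.
V_DS = V_DD − I_D·R_D = 19 − 0.954×1.8 = 17.3 V.
Saturation requires V_DS ≥ V_GS − V_t = 1.26 V; 17.3 ≥ 1.26 ✓.

I_D ≈ 0.95 mA, V_DS ≈ 17 V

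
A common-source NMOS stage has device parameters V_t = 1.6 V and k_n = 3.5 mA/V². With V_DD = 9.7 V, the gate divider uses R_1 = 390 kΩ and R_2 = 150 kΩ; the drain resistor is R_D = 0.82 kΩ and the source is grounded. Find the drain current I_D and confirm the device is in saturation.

V_G = V_DD·R_2/(R_1+R_2) = 9.7×150/540 = 2.69 V. With the source grounded, V_GS = V_G = 2.69 V.
Assume saturation: I_D = (k_n/2)(V_GS − V_t)² = (3.5/2)×(2.69 − 1.6)² = 1.75×1.09² = 2.1 mA.
V_DS = V_DD − I_D·R_D = 9.7 − 2.1×0.82 = 7.98 V.
Saturation requires V_DS ≥ V_GS − V_t = 1.09 V; 7.98 ≥ 1.09 ✓.

I_D ≈ 2.1 mA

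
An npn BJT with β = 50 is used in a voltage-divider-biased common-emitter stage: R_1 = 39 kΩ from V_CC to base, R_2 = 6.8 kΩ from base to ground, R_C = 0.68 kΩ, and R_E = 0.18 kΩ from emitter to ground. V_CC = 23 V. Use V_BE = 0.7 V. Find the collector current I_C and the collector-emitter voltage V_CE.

I_C ≈ 9.1 mA, V_CE ≈ 15 V

Thevenize the base divider: V_Th = V_CC·R_2/(R_1+R_2) = 23×6.8/45.8 = 3.41 V, R_Th = R_1‖R_2 = 5.79 kΩ.
Base-emitter loop: V_Th = I_B·R_Th + V_BE + (β+1)I_B·R_E, so I_B = (3.41 − 0.7) / (5.79 + 51×0.18) = 0.181 mA.
I_C = β·I_B = 50×0.181 = 9.07 mA, and I_E = (β+1)I_B = 9.25 mA.
V_CE = V_CC − I_C·R_C − I_E·R_E = 23 − 9.07×0.68 − 9.25×0.18 = 15.2 V.
V_CE = 15.2 V > 0.2 V confirms active-region operation.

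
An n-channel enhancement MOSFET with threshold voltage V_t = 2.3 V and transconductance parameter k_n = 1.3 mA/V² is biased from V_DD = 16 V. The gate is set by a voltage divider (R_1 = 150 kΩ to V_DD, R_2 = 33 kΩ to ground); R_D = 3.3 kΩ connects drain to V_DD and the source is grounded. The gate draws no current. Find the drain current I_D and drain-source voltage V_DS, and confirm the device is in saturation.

V_G = V_DD·R_2/(R_1+R_2) = 16×33/183 = 2.89 V. With the source grounded, V_GS = V_G = 2.89 V.
Assume saturation: I_D = (k_n/2)(V_GS − V_t)² = (1.3/2)×(2.89 − 2.3)² = 0.65×0.585² = 0.223 mA.
V_DS = V_DD − I_D·R_D = 16 − 0.223×3.3 = 15.3 V.
Saturation requires V_DS ≥ V_GS − V_t = 0.585 V; 15.3 ≥ 0.585 ✓.

I_D ≈ 0.22 mA, V_DS ≈ 15 V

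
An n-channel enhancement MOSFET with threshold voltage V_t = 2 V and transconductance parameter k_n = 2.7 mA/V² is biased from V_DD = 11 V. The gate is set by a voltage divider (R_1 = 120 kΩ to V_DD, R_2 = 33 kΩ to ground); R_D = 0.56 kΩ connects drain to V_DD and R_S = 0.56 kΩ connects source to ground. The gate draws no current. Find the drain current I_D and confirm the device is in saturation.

V_G = V_DD·R_2/(R_1+R_2) = 11×33/153 = 2.37 V.
Assume saturation: I_D = (k_n/2)(V_GS − V_t)² with V_GS = V_G − I_D·R_S = 2.37 − 0.56·I_D.
Substituting gives 0.423·I_D² − 1.56·I_D + 0.187 = 0, with roots I_D = 0.124 or 3.57 mA.
The root I_D = 3.57 mA gives V_GS = 0.374 V ≤ V_t, so take I_D = 0.124 mA.
Then V_GS = 2.3 V and V_DS = V_DD − I_D(R_D+R_S) = 11 − 0.124×1.12 = 10.9 V.
Saturation requires V_DS ≥ V_GS − V_t = 0.303 V; 10.9 ≥ 0.303 ✓.

I_D ≈ 0.12 mA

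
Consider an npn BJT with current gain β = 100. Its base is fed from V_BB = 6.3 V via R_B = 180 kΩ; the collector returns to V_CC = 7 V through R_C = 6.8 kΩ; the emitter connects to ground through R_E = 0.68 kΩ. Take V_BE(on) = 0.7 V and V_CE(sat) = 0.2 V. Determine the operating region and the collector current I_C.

Assume active: I_B = (6.3 − 0.7)/(180 + 101×0.68) = 0.0225 mA, I_C = β·I_B = 2.25 mA.
Then V_CE = 7 − 2.25×6.8 − 2.27×0.68 = -9.86 V < 0.2 V — the active assumption fails.
Re-solve with V_CE = 0.2 V. KCL at the emitter: V_E/R_E = (V_BB−0.7−V_E)/R_B + (V_CC−0.2−V_E)/R_C, giving V_E = 0.635 V.
I_C = (V_CC − 0.2 − V_E)/R_C = (6.8 − 0.635)/6.8 = 0.907 mA.
Check: I_B = (5.6 − 0.635)/180 = 0.0276 mA, and β·I_B = 2.76 mA > I_C, confirming saturation.

saturation; I_C ≈ 0.91 mA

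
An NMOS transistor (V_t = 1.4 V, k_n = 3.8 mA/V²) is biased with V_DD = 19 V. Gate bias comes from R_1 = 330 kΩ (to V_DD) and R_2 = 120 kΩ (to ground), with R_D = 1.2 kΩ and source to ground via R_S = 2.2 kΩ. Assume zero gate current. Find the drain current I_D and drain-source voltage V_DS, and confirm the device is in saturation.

V_G = V_DD·R_2/(R_1+R_2) = 19×120/450 = 5.07 V.
Assume saturation: I_D = (k_n/2)(V_GS − V_t)² with V_GS = V_G − I_D·R_S = 5.07 − 2.2·I_D.
Substituting gives 9.2·I_D² − 31.7·I_D + 25.5 = 0, with roots I_D = 1.29 or 2.15 mA.
The root I_D = 2.15 mA gives V_GS = 0.336 V ≤ V_t, so take I_D = 1.29 mA.
Then V_GS = 2.22 V and V_DS = V_DD − I_D(R_D+R_S) = 19 − 1.29×3.4 = 14.6 V.
Saturation requires V_DS ≥ V_GS − V_t = 0.825 V; 14.6 ≥ 0.825 ✓.

I_D ≈ 1.3 mA, V_DS ≈ 15 V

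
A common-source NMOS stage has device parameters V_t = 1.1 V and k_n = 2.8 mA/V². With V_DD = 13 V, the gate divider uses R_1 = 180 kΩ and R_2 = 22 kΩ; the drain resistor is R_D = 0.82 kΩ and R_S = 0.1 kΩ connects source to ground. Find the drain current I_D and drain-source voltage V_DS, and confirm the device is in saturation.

I_D ≈ 0.13 mA, V_DS ≈ 13 V

V_G = V_DD·R_2/(R_1+R_2) = 13×22/202 = 1.42 V.
Assume saturation: I_D = (k_n/2)(V_GS − V_t)² with V_GS = V_G − I_D·R_S = 1.42 − 0.1·I_D.
Substituting gives 0.014·I_D² − 1.09·I_D + 0.14 = 0, with roots I_D = 0.129 or 77.6 mA.
The root I_D = 77.6 mA gives V_GS = -6.35 V ≤ V_t, so take I_D = 0.129 mA.
Then V_GS = 1.4 V and V_DS = V_DD − I_D(R_D+R_S) = 13 − 0.129×0.92 = 12.9 V.
Saturation requires V_DS ≥ V_GS − V_t = 0.303 V; 12.9 ≥ 0.303 ✓.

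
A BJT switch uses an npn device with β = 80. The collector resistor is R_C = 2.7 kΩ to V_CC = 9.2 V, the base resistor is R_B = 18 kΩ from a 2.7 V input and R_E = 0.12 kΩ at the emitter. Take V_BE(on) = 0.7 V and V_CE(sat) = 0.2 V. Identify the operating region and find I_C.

Assume active: I_B = (2.7 − 0.7)/(18 + 81×0.12) = 0.0722 mA, I_C = β·I_B = 5.77 mA.
Then V_CE = 9.2 − 5.77×2.7 − 5.84×0.12 = -7.09 V < 0.2 V — the active assumption fails.
Re-solve with V_CE = 0.2 V. KCL at the emitter: V_E/R_E = (V_BB−0.7−V_E)/R_B + (V_CC−0.2−V_E)/R_C, giving V_E = 0.393 V.
I_C = (V_CC − 0.2 − V_E)/R_C = (9 − 0.393)/2.7 = 3.19 mA.
Check: I_B = (2 − 0.393)/18 = 0.0893 mA, and β·I_B = 7.14 mA > I_C, confirming saturation.

saturation; I_C ≈ 3.2 mA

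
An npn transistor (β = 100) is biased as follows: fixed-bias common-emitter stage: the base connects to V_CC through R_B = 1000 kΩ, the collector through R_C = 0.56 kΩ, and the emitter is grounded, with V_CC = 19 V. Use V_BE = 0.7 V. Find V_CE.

Base loop: V_CC = I_B·R_B + V_BE, so I_B = (19 − 0.7)/1000 kΩ = 0.0183 mA.
In the active region I_C = β·I_B = 100 × 0.0183 = 1.83 mA.
Collector loop: V_CE = V_CC − I_C·R_C = 19 − 1.83×0.56 = 18 V.
Since V_CE = 18 V > V_CE(sat) ≈ 0.2 V, the transistor is in the active region as assumed.

V_CE ≈ 18 V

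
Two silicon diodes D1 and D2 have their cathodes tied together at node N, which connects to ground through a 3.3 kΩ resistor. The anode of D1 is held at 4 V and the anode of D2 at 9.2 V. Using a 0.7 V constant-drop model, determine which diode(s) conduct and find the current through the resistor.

Only D2 conducts; I_R ≈ 2.6 mA

Assume both conduct. Then node N would need to be at both 4−0.7 = 3.3 V and 9.2−0.7 = 8.5 V, which is impossible.
Assume only D2 conducts: V_N = 9.2 − 0.7 = 8.5 V, so I_R = 8.5/3.3 = 2.58 mA.
Check D1: its anode-to-cathode voltage is 4 − 8.5 = -4.5 V < 0.7 V, so it is off. The assumption is consistent.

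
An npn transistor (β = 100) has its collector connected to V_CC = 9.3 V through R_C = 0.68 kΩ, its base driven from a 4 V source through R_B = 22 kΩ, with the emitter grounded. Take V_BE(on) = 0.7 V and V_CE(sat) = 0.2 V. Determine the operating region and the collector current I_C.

Assume active: I_B = (4 − 0.7)/22 = 0.15 mA, giving I_C = β·I_B = 15 mA.
But then V_CE = 9.3 − 15×0.68 = -0.9 V < V_CE(sat) = 0.2 V — impossible in the active region.
So the transistor is saturated. With V_CE = 0.2 V, I_C = (V_CC − 0.2)/R_C = 9.1/0.68 = 13.4 mA.
Check: β·I_B = 15 mA > I_C = 13.4 mA, confirming saturation.

saturation; I_C ≈ 13 mA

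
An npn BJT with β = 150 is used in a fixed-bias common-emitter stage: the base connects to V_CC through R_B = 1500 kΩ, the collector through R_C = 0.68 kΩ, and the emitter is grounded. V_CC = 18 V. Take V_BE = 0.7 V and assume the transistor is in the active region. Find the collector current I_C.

Base loop: V_CC = I_B·R_B + V_BE, so I_B = (18 − 0.7)/1500 kΩ = 0.0115 mA.
In the active region I_C = β·I_B = 150 × 0.0115 = 1.73 mA.
Collector loop: V_CE = V_CC − I_C·R_C = 18 − 1.73×0.68 = 16.8 V.
Since V_CE = 16.8 V > V_CE(sat) ≈ 0.2 V, the transistor is in the active region as assumed.

I_C ≈ 1.7 mA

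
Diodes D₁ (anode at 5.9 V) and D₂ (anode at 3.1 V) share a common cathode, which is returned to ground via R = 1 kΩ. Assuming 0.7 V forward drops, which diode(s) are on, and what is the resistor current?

Only D₁ conducts; I_R ≈ 5.2 mA

Assume both conduct. Then node N would need to be at both 5.9−0.7 = 5.2 V and 3.1−0.7 = 2.4 V, which is impossible.
Assume only D₁ conducts: V_N = 5.9 − 0.7 = 5.2 V, so I_R = 5.2/1 = 5.2 mA.
Check D₂: its anode-to-cathode voltage is 3.1 − 5.2 = -2.1 V < 0.7 V, so it is off. The assumption is consistent.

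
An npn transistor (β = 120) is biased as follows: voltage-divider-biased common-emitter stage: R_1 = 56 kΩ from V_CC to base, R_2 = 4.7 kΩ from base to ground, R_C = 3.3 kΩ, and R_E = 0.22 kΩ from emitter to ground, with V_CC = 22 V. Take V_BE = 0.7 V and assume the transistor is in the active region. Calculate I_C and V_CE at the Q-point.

Thevenize the base divider: V_Th = V_CC·R_2/(R_1+R_2) = 22×4.7/60.7 = 1.7 V, R_Th = R_1‖R_2 = 4.34 kΩ.
Base-emitter loop: V_Th = I_B·R_Th + V_BE + (β+1)I_B·R_E, so I_B = (1.7 − 0.7) / (4.34 + 121×0.22) = 0.0324 mA.
I_C = β·I_B = 120×0.0324 = 3.89 mA, and I_E = (β+1)I_B = 3.92 mA.
V_CE = V_CC − I_C·R_C − I_E·R_E = 22 − 3.89×3.3 − 3.92×0.22 = 8.3 V.
V_CE = 8.3 V > 0.2 V confirms active-region operation.

I_C ≈ 3.9 mA, V_CE ≈ 8.3 V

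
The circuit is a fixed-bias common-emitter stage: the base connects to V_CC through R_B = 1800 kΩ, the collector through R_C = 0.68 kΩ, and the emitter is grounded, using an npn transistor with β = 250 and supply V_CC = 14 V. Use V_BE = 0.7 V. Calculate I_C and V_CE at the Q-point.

I_C ≈ 1.8 mA, V_CE ≈ 13 V

Base loop: V_CC = I_B·R_B + V_BE, so I_B = (14 − 0.7)/1800 kΩ = 0.00739 mA.
In the active region I_C = β·I_B = 250 × 0.00739 = 1.85 mA.
Collector loop: V_CE = V_CC − I_C·R_C = 14 − 1.85×0.68 = 12.7 V.
Since V_CE = 12.7 V > V_CE(sat) ≈ 0.2 V, the transistor is in the active region as assumed.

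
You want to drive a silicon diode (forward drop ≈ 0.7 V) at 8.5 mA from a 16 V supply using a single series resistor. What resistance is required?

The resistor drops V_S − V_D = 16 − 0.7 = 15.3 V at 8.5 mA.
R = 15.3 V / 8.5 mA = 1.8 kΩ.

R ≈ 1.8 kΩ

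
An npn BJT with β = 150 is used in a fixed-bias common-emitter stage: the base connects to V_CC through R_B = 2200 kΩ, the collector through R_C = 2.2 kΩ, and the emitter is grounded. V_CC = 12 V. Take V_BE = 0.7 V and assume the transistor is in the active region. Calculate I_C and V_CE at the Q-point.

I_C ≈ 0.77 mA, V_CE ≈ 10 V

Base loop: V_CC = I_B·R_B + V_BE, so I_B = (12 − 0.7)/2200 kΩ = 0.00514 mA.
In the active region I_C = β·I_B = 150 × 0.00514 = 0.77 mA.
Collector loop: V_CE = V_CC − I_C·R_C = 12 − 0.77×2.2 = 10.3 V.
Since V_CE = 10.3 V > V_CE(sat) ≈ 0.2 V, the transistor is in the active region as assumed.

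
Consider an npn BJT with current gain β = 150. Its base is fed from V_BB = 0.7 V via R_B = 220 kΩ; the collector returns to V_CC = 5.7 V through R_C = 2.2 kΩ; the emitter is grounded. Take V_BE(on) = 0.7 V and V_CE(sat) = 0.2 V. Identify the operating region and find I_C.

cutoff; I_C ≈ 0

V_BB = 0.7 V ≤ V_BE(on) = 0.7 V, so the base-emitter junction is not forward biased.
The transistor is in cutoff: I_B = I_C = 0.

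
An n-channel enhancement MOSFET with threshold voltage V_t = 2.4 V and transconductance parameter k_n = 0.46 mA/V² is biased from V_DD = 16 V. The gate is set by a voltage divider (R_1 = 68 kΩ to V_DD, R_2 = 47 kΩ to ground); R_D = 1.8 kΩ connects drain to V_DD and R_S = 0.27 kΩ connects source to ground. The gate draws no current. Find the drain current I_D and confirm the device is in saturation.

I_D ≈ 2.7 mA

V_G = V_DD·R_2/(R_1+R_2) = 16×47/115 = 6.54 V.
Assume saturation: I_D = (k_n/2)(V_GS − V_t)² with V_GS = V_G − I_D·R_S = 6.54 − 0.27·I_D.
Substituting gives 0.0168·I_D² − 1.51·I_D + 3.94 = 0, with roots I_D = 2.68 or 87.6 mA.
The root I_D = 87.6 mA gives V_GS = -17.1 V ≤ V_t, so take I_D = 2.68 mA.
Then V_GS = 5.81 V and V_DS = V_DD − I_D(R_D+R_S) = 16 − 2.68×2.07 = 10.4 V.
Saturation requires V_DS ≥ V_GS − V_t = 3.41 V; 10.4 ≥ 3.41 ✓.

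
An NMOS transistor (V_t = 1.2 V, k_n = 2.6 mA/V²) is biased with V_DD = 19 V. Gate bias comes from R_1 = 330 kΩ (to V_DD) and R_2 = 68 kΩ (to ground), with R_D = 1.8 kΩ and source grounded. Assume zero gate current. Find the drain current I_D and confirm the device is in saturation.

V_G = V_DD·R_2/(R_1+R_2) = 19×68/398 = 3.25 V. With the source grounded, V_GS = V_G = 3.25 V.
Assume saturation: I_D = (k_n/2)(V_GS − V_t)² = (2.6/2)×(3.25 − 1.2)² = 1.3×2.05² = 5.44 mA.
V_DS = V_DD − I_D·R_D = 19 − 5.44×1.8 = 9.2 V.
Saturation requires V_DS ≥ V_GS − V_t = 2.05 V; 9.2 ≥ 2.05 ✓.

I_D ≈ 5.4 mA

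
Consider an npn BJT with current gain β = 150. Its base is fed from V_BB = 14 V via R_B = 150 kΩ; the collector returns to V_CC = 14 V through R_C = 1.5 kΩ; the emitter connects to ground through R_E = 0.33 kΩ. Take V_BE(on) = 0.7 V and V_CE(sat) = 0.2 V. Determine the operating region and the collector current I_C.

saturation; I_C ≈ 7.5 mA

Assume active: I_B = (14 − 0.7)/(150 + 151×0.33) = 0.0666 mA, I_C = β·I_B = 9.98 mA.
Then V_CE = 14 − 9.98×1.5 − 10.1×0.33 = -4.29 V < 0.2 V — the active assumption fails.
Re-solve with V_CE = 0.2 V. KCL at the emitter: V_E/R_E = (V_BB−0.7−V_E)/R_B + (V_CC−0.2−V_E)/R_C, giving V_E = 2.51 V.
I_C = (V_CC − 0.2 − V_E)/R_C = (13.8 − 2.51)/1.5 = 7.53 mA.
Check: I_B = (13.3 − 2.51)/150 = 0.0719 mA, and β·I_B = 10.8 mA > I_C, confirming saturation.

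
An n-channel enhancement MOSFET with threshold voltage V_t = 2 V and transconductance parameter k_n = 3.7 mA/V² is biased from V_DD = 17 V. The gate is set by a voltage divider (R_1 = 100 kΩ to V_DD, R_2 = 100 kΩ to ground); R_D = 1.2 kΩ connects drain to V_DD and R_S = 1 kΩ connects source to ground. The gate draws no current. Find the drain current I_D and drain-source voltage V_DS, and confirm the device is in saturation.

I_D ≈ 4.9 mA, V_DS ≈ 6.3 V

V_G = V_DD·R_2/(R_1+R_2) = 17×100/200 = 8.5 V.
Assume saturation: I_D = (k_n/2)(V_GS − V_t)² with V_GS = V_G − I_D·R_S = 8.5 − 1·I_D.
Substituting gives 1.85·I_D² − 25.1·I_D + 78.2 = 0, with roots I_D = 4.88 or 8.66 mA.
The root I_D = 8.66 mA gives V_GS = -0.164 V ≤ V_t, so take I_D = 4.88 mA.
Then V_GS = 3.62 V and V_DS = V_DD − I_D(R_D+R_S) = 17 − 4.88×2.2 = 6.27 V.
Saturation requires V_DS ≥ V_GS − V_t = 1.62 V; 6.27 ≥ 1.62 ✓.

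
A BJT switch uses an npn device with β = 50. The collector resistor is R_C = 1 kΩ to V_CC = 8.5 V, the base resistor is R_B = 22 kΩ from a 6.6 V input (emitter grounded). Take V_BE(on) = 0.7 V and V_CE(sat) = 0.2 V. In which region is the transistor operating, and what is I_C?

Assume active: I_B = (6.6 − 0.7)/22 = 0.268 mA, giving I_C = β·I_B = 13.4 mA.
But then V_CE = 8.5 − 13.4×1 = -4.91 V < V_CE(sat) = 0.2 V — impossible in the active region.
So the transistor is saturated. With V_CE = 0.2 V, I_C = (V_CC − 0.2)/R_C = 8.3/1 = 8.3 mA.
Check: β·I_B = 13.4 mA > I_C = 8.3 mA, confirming saturation.

saturation; I_C ≈ 8.3 mA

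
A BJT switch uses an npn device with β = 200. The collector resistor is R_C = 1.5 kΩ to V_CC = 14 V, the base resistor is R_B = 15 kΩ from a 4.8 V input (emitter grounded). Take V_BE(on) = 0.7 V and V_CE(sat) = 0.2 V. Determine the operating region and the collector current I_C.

Assume active: I_B = (4.8 − 0.7)/15 = 0.273 mA, giving I_C = β·I_B = 54.7 mA.
But then V_CE = 14 − 54.7×1.5 = -68 V < V_CE(sat) = 0.2 V — impossible in the active region.
So the transistor is saturated. With V_CE = 0.2 V, I_C = (V_CC − 0.2)/R_C = 13.8/1.5 = 9.2 mA.
Check: β·I_B = 54.7 mA > I_C = 9.2 mA, confirming saturation.

saturation; I_C ≈ 9.2 mA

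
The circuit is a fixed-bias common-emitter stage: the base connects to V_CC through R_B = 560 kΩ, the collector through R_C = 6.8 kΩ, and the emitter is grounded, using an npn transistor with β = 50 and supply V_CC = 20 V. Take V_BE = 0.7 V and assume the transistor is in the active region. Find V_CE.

V_CE ≈ 8.3 V

Base loop: V_CC = I_B·R_B + V_BE, so I_B = (20 − 0.7)/560 kΩ = 0.0345 mA.
In the active region I_C = β·I_B = 50 × 0.0345 = 1.72 mA.
Collector loop: V_CE = V_CC − I_C·R_C = 20 − 1.72×6.8 = 8.28 V.
Since V_CE = 8.28 V > V_CE(sat) ≈ 0.2 V, the transistor is in the active region as assumed.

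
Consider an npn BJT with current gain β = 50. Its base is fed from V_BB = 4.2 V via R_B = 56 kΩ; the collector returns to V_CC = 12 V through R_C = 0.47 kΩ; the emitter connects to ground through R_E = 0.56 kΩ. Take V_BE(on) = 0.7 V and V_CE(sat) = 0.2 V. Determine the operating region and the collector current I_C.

Assume active. Base-emitter loop: I_B = (V_BB − V_BE)/(R_B + (β+1)R_E) = (4.2 − 0.7)/(56 + 51×0.56) = 0.0414 mA.
I_C = β·I_B = 50×0.0414 = 2.07 mA.
V_CE = V_CC − I_C·R_C − I_E·R_E = 12 − 2.07×0.47 − 2.11×0.56 = 9.85 V > V_CE(sat), so the active-region assumption holds.

active; I_C ≈ 2.1 mA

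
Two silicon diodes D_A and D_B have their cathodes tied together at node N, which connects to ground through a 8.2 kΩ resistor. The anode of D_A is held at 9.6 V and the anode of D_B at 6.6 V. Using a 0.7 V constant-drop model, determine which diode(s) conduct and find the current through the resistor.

Only D_A conducts; I_R ≈ 1.1 mA

Assume both conduct. Then node N would need to be at both 9.6−0.7 = 8.9 V and 6.6−0.7 = 5.9 V, which is impossible.
Assume only D_A conducts: V_N = 9.6 − 0.7 = 8.9 V, so I_R = 8.9/8.2 = 1.09 mA.
Check D_B: its anode-to-cathode voltage is 6.6 − 8.9 = -2.3 V < 0.7 V, so it is off. The assumption is consistent.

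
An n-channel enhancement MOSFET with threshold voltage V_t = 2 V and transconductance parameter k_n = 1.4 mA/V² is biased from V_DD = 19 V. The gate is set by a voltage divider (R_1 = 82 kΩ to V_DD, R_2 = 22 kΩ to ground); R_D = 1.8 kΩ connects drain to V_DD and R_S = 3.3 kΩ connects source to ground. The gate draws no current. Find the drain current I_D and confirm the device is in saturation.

V_G = V_DD·R_2/(R_1+R_2) = 19×22/104 = 4.02 V.
Assume saturation: I_D = (k_n/2)(V_GS − V_t)² with V_GS = V_G − I_D·R_S = 4.02 − 3.3·I_D.
Substituting gives 7.62·I_D² − 10.3·I_D + 2.85 = 0, with roots I_D = 0.387 or 0.968 mA.
The root I_D = 0.968 mA gives V_GS = 0.824 V ≤ V_t, so take I_D = 0.387 mA.
Then V_GS = 2.74 V and V_DS = V_DD − I_D(R_D+R_S) = 19 − 0.387×5.1 = 17 V.
Saturation requires V_DS ≥ V_GS − V_t = 0.743 V; 17 ≥ 0.743 ✓.

I_D ≈ 0.39 mA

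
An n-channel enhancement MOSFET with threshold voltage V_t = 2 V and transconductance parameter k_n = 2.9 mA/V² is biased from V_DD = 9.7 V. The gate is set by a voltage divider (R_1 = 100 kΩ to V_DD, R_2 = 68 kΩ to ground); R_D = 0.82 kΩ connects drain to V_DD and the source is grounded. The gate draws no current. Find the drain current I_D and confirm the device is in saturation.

V_G = V_DD·R_2/(R_1+R_2) = 9.7×68/168 = 3.93 V. With the source grounded, V_GS = V_G = 3.93 V.
Assume saturation: I_D = (k_n/2)(V_GS − V_t)² = (2.9/2)×(3.93 − 2)² = 1.45×1.93² = 5.38 mA.
V_DS = V_DD − I_D·R_D = 9.7 − 5.38×0.82 = 5.29 V.
Saturation requires V_DS ≥ V_GS − V_t = 1.93 V; 5.29 ≥ 1.93 ✓.

I_D ≈ 5.4 mA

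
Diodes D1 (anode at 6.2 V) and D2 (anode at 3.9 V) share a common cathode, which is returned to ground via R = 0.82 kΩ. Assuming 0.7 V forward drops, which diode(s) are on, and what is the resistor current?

Assume both conduct. Then node N would need to be at both 6.2−0.7 = 5.5 V and 3.9−0.7 = 3.2 V, which is impossible.
Assume only D1 conducts: V_N = 6.2 − 0.7 = 5.5 V, so I_R = 5.5/0.82 = 6.71 mA.
Check D2: its anode-to-cathode voltage is 3.9 − 5.5 = -1.6 V < 0.7 V, so it is off. The assumption is consistent.

Only D1 conducts; I_R ≈ 6.7 mA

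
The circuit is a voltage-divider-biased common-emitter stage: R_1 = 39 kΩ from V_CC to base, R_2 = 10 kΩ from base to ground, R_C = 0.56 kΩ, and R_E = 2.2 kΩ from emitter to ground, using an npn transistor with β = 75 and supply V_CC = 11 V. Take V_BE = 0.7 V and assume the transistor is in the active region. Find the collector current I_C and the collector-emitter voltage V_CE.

Thevenize the base divider: V_Th = V_CC·R_2/(R_1+R_2) = 11×10/49 = 2.24 V, R_Th = R_1‖R_2 = 7.96 kΩ.
Base-emitter loop: V_Th = I_B·R_Th + V_BE + (β+1)I_B·R_E, so I_B = (2.24 − 0.7) / (7.96 + 76×2.2) = 0.00882 mA.
I_C = β·I_B = 75×0.00882 = 0.661 mA, and I_E = (β+1)I_B = 0.67 mA.
V_CE = V_CC − I_C·R_C − I_E·R_E = 11 − 0.661×0.56 − 0.67×2.2 = 9.15 V.
V_CE = 9.15 V > 0.2 V confirms active-region operation.

I_C ≈ 0.66 mA, V_CE ≈ 9.2 V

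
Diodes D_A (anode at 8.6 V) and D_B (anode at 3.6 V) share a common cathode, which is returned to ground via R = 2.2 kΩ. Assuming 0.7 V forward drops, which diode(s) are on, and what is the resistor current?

Only D_A conducts; I_R ≈ 3.6 mA

Assume both conduct. Then node N would need to be at both 8.6−0.7 = 7.9 V and 3.6−0.7 = 2.9 V, which is impossible.
Assume only D_A conducts: V_N = 8.6 − 0.7 = 7.9 V, so I_R = 7.9/2.2 = 3.59 mA.
Check D_B: its anode-to-cathode voltage is 3.6 − 7.9 = -4.3 V < 0.7 V, so it is off. The assumption is consistent.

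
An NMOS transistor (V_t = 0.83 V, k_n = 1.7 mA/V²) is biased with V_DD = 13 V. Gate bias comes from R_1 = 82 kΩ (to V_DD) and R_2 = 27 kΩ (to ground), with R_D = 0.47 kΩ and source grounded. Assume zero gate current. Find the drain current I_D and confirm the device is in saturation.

V_G = V_DD·R_2/(R_1+R_2) = 13×27/109 = 3.22 V. With the source grounded, V_GS = V_G = 3.22 V.
Assume saturation: I_D = (k_n/2)(V_GS − V_t)² = (1.7/2)×(3.22 − 0.83)² = 0.85×2.39² = 4.86 mA.
V_DS = V_DD − I_D·R_D = 13 − 4.86×0.47 = 10.7 V.
Saturation requires V_DS ≥ V_GS − V_t = 2.39 V; 10.7 ≥ 2.39 ✓.

I_D ≈ 4.9 mA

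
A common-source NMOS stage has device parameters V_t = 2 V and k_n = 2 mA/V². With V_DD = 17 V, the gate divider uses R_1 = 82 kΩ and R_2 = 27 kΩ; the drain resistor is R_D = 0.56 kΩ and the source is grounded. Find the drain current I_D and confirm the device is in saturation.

I_D ≈ 4.9 mA

V_G = V_DD·R_2/(R_1+R_2) = 17×27/109 = 4.21 V. With the source grounded, V_GS = V_G = 4.21 V.
Assume saturation: I_D = (k_n/2)(V_GS − V_t)² = (2/2)×(4.21 − 2)² = 1×2.21² = 4.89 mA.
V_DS = V_DD − I_D·R_D = 17 − 4.89×0.56 = 14.3 V.
Saturation requires V_DS ≥ V_GS − V_t = 2.21 V; 14.3 ≥ 2.21 ✓.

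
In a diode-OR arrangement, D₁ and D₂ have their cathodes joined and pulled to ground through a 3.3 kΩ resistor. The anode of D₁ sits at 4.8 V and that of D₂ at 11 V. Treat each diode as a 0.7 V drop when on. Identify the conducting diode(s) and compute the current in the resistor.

Only D₂ conducts; I_R ≈ 3.1 mA

Assume both conduct. Then node N would need to be at both 4.8−0.7 = 4.1 V and 11−0.7 = 10.3 V, which is impossible.
Assume only D₂ conducts: V_N = 11 − 0.7 = 10.3 V, so I_R = 10.3/3.3 = 3.12 mA.
Check D₁: its anode-to-cathode voltage is 4.8 − 10.3 = -5.5 V < 0.7 V, so it is off. The assumption is consistent.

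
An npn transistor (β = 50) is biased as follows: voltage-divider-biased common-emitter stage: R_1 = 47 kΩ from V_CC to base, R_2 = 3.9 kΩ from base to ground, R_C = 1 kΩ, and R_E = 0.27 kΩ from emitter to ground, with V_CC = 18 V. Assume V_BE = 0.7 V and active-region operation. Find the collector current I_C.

I_C ≈ 2 mA

Thevenize the base divider: V_Th = V_CC·R_2/(R_1+R_2) = 18×3.9/50.9 = 1.38 V, R_Th = R_1‖R_2 = 3.6 kΩ.
Base-emitter loop: V_Th = I_B·R_Th + V_BE + (β+1)I_B·R_E, so I_B = (1.38 − 0.7) / (3.6 + 51×0.27) = 0.0391 mA.
I_C = β·I_B = 50×0.0391 = 1.95 mA, and I_E = (β+1)I_B = 1.99 mA.
V_CE = V_CC − I_C·R_C − I_E·R_E = 18 − 1.95×1 − 1.99×0.27 = 15.5 V.
V_CE = 15.5 V > 0.2 V confirms active-region operation.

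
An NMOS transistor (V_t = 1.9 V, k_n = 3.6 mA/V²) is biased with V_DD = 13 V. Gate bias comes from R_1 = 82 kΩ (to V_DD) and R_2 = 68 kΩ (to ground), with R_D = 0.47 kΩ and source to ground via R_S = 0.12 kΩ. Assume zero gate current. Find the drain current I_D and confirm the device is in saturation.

V_G = V_DD·R_2/(R_1+R_2) = 13×68/150 = 5.89 V.
Assume saturation: I_D = (k_n/2)(V_GS − V_t)² with V_GS = V_G − I_D·R_S = 5.89 − 0.12·I_D.
Substituting gives 0.0259·I_D² − 2.73·I_D + 28.7 = 0, with roots I_D = 11.9 or 93.3 mA.
The root I_D = 93.3 mA gives V_GS = -5.3 V ≤ V_t, so take I_D = 11.9 mA.
Then V_GS = 4.47 V and V_DS = V_DD − I_D(R_D+R_S) = 13 − 11.9×0.59 = 5.99 V.
Saturation requires V_DS ≥ V_GS − V_t = 2.57 V; 5.99 ≥ 2.57 ✓.

I_D ≈ 12 mA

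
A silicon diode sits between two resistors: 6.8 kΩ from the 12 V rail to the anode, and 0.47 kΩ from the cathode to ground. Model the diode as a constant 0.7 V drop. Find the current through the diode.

I ≈ 1.6 mA

The two resistors are in series with the diode, so KVL gives 12 = I·6.8 + 0.7 + I·0.47.
I = (12 − 0.7) / (6.8 + 0.47) kΩ = 11.3 / 7.27 = 1.55 mA.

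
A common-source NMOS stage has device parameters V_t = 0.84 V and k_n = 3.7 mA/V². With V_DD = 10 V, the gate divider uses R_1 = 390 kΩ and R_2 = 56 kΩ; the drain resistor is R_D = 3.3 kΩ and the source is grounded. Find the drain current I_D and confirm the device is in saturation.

V_G = V_DD·R_2/(R_1+R_2) = 10×56/446 = 1.26 V. With the source grounded, V_GS = V_G = 1.26 V.
Assume saturation: I_D = (k_n/2)(V_GS − V_t)² = (3.7/2)×(1.26 − 0.84)² = 1.85×0.416² = 0.32 mA.
V_DS = V_DD − I_D·R_D = 10 − 0.32×3.3 = 8.95 V.
Saturation requires V_DS ≥ V_GS − V_t = 0.416 V; 8.95 ≥ 0.416 ✓.

I_D ≈ 0.32 mA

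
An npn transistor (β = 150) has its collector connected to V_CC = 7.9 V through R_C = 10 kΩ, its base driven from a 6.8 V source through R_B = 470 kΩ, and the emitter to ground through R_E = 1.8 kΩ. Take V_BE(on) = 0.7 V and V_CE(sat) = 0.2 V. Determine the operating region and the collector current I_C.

saturation; I_C ≈ 0.65 mA

Assume active: I_B = (6.8 − 0.7)/(470 + 151×1.8) = 0.00822 mA, I_C = β·I_B = 1.23 mA.
Then V_CE = 7.9 − 1.23×10 − 1.24×1.8 = -6.67 V < 0.2 V — the active assumption fails.
Re-solve with V_CE = 0.2 V. KCL at the emitter: V_E/R_E = (V_BB−0.7−V_E)/R_B + (V_CC−0.2−V_E)/R_C, giving V_E = 1.19 V.
I_C = (V_CC − 0.2 − V_E)/R_C = (7.7 − 1.19)/10 = 0.651 mA.
Check: I_B = (6.1 − 1.19)/470 = 0.0104 mA, and β·I_B = 1.57 mA > I_C, confirming saturation.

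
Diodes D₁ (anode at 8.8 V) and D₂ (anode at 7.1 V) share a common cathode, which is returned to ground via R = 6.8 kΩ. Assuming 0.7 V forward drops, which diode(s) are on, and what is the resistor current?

Assume both conduct. Then node N would need to be at both 8.8−0.7 = 8.1 V and 7.1−0.7 = 6.4 V, which is impossible.
Assume only D₁ conducts: V_N = 8.8 − 0.7 = 8.1 V, so I_R = 8.1/6.8 = 1.19 mA.
Check D₂: its anode-to-cathode voltage is 7.1 − 8.1 = -1 V < 0.7 V, so it is off. The assumption is consistent.

Only D₁ conducts; I_R ≈ 1.2 mA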